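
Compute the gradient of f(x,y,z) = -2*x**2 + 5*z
(-4*x, 0, 5)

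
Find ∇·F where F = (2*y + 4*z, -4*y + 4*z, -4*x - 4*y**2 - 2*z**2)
-4*z - 4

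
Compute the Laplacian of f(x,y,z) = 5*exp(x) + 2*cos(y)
5*exp(x) - 2*cos(y)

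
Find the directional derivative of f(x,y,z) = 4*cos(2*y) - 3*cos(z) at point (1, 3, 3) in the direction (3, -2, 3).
sqrt(22)*(16*sin(6) + 9*sin(3))/22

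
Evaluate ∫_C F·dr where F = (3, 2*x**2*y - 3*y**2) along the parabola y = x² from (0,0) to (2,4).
-46/3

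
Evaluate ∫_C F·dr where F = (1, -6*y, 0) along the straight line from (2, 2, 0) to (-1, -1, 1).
6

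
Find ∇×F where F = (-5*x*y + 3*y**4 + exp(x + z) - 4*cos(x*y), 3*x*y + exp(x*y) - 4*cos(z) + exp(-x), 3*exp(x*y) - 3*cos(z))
(3*x*exp(x*y) - 4*sin(z), -3*y*exp(x*y) + exp(x + z), -4*x*sin(x*y) + 5*x - 12*y**3 + y*exp(x*y) + 3*y - exp(-x))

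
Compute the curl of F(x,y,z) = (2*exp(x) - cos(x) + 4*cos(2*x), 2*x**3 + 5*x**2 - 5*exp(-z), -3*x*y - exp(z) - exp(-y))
(-3*x - 5*exp(-z) + exp(-y), 3*y, 2*x*(3*x + 5))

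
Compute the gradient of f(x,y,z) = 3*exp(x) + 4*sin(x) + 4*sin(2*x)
(3*exp(x) + 4*cos(x) + 8*cos(2*x), 0, 0)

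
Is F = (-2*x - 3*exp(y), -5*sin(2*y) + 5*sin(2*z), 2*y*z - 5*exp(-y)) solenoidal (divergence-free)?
No, ∇·F = 2*y - 10*cos(2*y) - 2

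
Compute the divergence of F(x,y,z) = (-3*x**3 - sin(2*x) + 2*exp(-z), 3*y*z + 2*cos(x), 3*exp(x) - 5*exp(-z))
-9*x**2 + 3*z - 2*cos(2*x) + 5*exp(-z)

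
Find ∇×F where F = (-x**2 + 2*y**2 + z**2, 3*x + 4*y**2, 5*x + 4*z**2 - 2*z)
(0, 2*z - 5, 3 - 4*y)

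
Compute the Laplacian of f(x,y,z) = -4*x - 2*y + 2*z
0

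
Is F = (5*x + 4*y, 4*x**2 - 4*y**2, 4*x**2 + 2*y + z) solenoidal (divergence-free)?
No, ∇·F = 6 - 8*y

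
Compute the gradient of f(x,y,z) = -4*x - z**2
(-4, 0, -2*z)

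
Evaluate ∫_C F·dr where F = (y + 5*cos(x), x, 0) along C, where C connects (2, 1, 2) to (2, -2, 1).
-6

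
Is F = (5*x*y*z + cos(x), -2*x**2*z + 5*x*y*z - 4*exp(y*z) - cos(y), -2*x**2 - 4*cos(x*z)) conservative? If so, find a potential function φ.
No, ∇×F = (2*x**2 - 5*x*y + 4*y*exp(y*z), 5*x*y + 4*x - 4*z*sin(x*z), z*(-9*x + 5*y)) ≠ 0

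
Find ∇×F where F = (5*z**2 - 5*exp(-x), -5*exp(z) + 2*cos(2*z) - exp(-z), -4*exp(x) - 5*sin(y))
(5*exp(z) + 4*sin(2*z) - 5*cos(y) - exp(-z), 10*z + 4*exp(x), 0)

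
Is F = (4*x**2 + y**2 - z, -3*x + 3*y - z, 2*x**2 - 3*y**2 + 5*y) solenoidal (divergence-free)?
No, ∇·F = 8*x + 3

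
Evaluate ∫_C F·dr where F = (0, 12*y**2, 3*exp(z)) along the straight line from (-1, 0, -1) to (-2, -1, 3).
-4 - 3*exp(-1) + 3*exp(3)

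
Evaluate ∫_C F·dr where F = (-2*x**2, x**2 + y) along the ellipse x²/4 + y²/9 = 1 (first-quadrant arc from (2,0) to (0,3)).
107/6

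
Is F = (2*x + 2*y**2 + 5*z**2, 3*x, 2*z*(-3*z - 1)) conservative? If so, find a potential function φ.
No, ∇×F = (0, 10*z, 3 - 4*y) ≠ 0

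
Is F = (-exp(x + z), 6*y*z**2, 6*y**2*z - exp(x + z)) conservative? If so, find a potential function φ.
Yes, F is conservative. φ = 3*y**2*z**2 - exp(x + z)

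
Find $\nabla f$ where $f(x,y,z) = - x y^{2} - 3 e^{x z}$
(-y**2 - 3*z*exp(x*z), -2*x*y, -3*x*exp(x*z))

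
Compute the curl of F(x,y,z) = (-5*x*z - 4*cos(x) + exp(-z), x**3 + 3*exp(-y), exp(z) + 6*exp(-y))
(-6*exp(-y), -5*x - exp(-z), 3*x**2)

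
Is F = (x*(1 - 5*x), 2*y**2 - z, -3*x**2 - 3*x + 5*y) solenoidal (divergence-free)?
No, ∇·F = -10*x + 4*y + 1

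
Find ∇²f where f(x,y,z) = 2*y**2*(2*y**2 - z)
48*y**2 - 4*z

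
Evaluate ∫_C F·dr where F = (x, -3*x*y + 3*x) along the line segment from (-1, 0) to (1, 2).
-2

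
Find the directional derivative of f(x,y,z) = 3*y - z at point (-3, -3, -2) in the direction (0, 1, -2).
sqrt(5)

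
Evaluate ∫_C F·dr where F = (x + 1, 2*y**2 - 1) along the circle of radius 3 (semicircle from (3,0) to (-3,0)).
-6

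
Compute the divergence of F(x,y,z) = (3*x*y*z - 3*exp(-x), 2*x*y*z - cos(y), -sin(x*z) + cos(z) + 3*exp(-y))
2*x*z - x*cos(x*z) + 3*y*z + sin(y) - sin(z) + 3*exp(-x)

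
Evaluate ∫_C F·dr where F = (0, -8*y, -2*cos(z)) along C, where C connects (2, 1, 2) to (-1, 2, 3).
-12 - 2*sin(3) + 2*sin(2)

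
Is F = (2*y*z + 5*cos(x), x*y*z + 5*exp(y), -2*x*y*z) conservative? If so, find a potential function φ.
No, ∇×F = (x*(-y - 2*z), 2*y*(z + 1), z*(y - 2)) ≠ 0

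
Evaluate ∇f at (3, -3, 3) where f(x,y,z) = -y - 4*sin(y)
(0, -1 - 4*cos(3), 0)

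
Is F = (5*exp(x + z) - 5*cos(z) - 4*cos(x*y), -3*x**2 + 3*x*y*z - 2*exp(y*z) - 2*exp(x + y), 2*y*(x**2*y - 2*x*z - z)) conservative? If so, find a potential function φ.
No, ∇×F = (4*x**2*y - 3*x*y - 4*x*z + 2*y*exp(y*z) - 2*z, -4*y*(x*y - z) + 5*exp(x + z) + 5*sin(z), -4*x*sin(x*y) - 6*x + 3*y*z - 2*exp(x + y)) ≠ 0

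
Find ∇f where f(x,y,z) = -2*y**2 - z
(0, -4*y, -1)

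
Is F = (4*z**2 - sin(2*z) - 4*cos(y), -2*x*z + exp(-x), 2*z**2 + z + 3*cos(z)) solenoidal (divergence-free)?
No, ∇·F = 4*z - 3*sin(z) + 1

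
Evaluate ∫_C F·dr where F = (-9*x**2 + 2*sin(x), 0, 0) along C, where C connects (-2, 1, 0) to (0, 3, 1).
-26 + 2*cos(2)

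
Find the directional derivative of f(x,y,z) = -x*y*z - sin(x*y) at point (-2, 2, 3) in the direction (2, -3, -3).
-sqrt(22)*(5*cos(4) + 21)/11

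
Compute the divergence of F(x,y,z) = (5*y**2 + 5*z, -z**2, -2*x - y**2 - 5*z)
-5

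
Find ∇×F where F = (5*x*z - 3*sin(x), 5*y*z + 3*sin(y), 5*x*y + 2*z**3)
(5*x - 5*y, 5*x - 5*y, 0)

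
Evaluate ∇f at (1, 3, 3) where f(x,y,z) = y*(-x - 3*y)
(-3, -19, 0)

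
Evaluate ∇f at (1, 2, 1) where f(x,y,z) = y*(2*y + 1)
(0, 9, 0)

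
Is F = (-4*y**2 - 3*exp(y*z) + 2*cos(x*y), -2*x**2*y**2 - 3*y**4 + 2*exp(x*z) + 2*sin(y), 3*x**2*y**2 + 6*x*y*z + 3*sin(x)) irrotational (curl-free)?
No, ∇×F = (2*x*(3*x*y + 3*z - exp(x*z)), -6*x*y**2 - 6*y*z - 3*y*exp(y*z) - 3*cos(x), -4*x*y**2 + 2*x*sin(x*y) + 8*y + 2*z*exp(x*z) + 3*z*exp(y*z))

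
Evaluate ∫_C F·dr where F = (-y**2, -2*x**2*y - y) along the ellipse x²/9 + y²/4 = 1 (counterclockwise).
0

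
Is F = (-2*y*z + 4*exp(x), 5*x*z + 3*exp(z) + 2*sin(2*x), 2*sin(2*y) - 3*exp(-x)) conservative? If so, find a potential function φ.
No, ∇×F = (-5*x - 3*exp(z) + 4*cos(2*y), -2*y - 3*exp(-x), 7*z + 4*cos(2*x)) ≠ 0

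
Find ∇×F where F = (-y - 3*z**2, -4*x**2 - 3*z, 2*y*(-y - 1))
(1 - 4*y, -6*z, 1 - 8*x)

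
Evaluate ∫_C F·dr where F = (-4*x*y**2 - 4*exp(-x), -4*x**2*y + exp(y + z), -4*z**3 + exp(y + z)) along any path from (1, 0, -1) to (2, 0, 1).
(-5*E + 4 + exp(3))*exp(-2)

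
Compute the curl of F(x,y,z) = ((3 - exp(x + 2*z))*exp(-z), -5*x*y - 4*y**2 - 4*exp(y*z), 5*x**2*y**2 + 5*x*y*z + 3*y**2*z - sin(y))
(10*x**2*y + 5*x*z + 6*y*z + 4*y*exp(y*z) - cos(y), -10*x*y**2 - 5*y*z - exp(x + z) - 3*exp(-z), -5*y)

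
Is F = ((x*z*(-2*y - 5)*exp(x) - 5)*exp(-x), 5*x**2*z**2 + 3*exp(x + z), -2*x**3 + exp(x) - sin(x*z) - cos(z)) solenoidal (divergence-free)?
No, ∇·F = -x*cos(x*z) - 2*y*z - 5*z + sin(z) + 5*exp(-x)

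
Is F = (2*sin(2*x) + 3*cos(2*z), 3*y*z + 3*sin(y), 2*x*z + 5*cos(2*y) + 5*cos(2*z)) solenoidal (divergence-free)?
No, ∇·F = 2*x + 3*z - 10*sin(2*z) + 4*cos(2*x) + 3*cos(y)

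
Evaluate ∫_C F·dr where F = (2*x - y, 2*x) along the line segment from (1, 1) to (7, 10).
87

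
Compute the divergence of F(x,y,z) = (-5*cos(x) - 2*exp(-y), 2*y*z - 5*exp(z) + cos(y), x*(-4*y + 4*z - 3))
4*x + 2*z + 5*sin(x) - sin(y)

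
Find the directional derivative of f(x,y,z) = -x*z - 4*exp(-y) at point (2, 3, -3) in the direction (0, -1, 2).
-4*sqrt(5)*(1 + exp(3))*exp(-3)/5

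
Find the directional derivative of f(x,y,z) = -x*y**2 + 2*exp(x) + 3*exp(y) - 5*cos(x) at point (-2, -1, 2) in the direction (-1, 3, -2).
sqrt(14)*(-11*exp(2) - 2 + 9*E + 5*exp(2)*sin(2))*exp(-2)/14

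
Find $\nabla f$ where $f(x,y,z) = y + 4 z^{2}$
(0, 1, 8*z)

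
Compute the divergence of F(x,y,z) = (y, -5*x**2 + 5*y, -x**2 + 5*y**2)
5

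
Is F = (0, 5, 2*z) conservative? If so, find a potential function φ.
Yes, F is conservative. φ = 5*y + z**2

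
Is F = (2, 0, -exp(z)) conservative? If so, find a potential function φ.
Yes, F is conservative. φ = 2*x - exp(z)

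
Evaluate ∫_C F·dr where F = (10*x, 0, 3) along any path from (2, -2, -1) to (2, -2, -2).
-3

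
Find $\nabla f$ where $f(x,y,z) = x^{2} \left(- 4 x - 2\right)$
(4*x*(-3*x - 1), 0, 0)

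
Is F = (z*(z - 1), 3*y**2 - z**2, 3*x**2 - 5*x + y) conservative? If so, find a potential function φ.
No, ∇×F = (2*z + 1, -6*x + 2*z + 4, 0) ≠ 0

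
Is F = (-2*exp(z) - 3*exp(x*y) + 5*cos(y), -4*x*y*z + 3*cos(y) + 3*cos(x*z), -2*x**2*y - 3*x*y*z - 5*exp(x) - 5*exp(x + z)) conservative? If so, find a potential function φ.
No, ∇×F = (x*(-2*x + 4*y - 3*z + 3*sin(x*z)), 4*x*y + 3*y*z + 5*exp(x) - 2*exp(z) + 5*exp(x + z), 3*x*exp(x*y) - 4*y*z - 3*z*sin(x*z) + 5*sin(y)) ≠ 0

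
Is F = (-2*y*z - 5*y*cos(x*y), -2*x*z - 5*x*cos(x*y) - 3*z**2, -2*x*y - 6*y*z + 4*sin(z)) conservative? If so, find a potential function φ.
Yes, F is conservative. φ = -2*x*y*z - 3*y*z**2 - 5*sin(x*y) - 4*cos(z)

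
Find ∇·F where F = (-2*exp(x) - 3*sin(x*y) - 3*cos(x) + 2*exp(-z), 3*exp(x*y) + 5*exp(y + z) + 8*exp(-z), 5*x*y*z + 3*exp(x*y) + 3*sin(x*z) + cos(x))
5*x*y + 3*x*exp(x*y) + 3*x*cos(x*z) - 3*y*cos(x*y) - 2*exp(x) + 5*exp(y + z) + 3*sin(x)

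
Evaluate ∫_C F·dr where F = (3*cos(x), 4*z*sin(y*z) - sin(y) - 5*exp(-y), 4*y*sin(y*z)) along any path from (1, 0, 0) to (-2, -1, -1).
-3*sqrt(2)*sin(pi/4 + 1) - 3*sin(2) - 2 + 5*E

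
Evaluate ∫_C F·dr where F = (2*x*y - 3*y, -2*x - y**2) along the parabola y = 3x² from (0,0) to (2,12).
-608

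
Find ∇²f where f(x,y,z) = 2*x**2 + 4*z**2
12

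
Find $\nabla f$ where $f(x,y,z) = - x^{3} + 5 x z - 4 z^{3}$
(-3*x**2 + 5*z, 0, 5*x - 12*z**2)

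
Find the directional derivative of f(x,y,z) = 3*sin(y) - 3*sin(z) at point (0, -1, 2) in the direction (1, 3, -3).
9*sqrt(19)*(cos(2) + cos(1))/19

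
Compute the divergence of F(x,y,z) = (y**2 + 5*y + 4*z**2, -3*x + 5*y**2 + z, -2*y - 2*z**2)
10*y - 4*z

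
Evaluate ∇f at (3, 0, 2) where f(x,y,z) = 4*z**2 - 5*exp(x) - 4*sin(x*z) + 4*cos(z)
(-5*exp(3) - 8*cos(6), 0, -12*cos(6) - 4*sin(2) + 16)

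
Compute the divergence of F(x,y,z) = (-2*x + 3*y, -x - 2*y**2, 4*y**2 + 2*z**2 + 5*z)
-4*y + 4*z + 3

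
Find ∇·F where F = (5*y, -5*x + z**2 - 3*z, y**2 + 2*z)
2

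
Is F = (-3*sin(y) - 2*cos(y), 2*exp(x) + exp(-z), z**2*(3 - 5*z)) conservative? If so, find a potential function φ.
No, ∇×F = (exp(-z), 0, 2*exp(x) - 2*sin(y) + 3*cos(y)) ≠ 0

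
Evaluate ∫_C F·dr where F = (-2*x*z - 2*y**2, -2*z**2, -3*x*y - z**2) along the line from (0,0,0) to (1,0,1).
-1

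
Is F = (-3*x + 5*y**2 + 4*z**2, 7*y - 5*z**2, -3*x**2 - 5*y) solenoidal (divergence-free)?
No, ∇·F = 4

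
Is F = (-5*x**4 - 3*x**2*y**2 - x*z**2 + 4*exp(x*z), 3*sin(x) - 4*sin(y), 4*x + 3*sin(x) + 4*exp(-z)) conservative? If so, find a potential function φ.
No, ∇×F = (0, -2*x*z + 4*x*exp(x*z) - 3*cos(x) - 4, 6*x**2*y + 3*cos(x)) ≠ 0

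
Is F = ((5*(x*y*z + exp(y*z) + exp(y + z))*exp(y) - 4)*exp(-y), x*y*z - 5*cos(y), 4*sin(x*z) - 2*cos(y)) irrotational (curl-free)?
No, ∇×F = (-x*y + 2*sin(y), 5*x*y + 5*y*exp(y*z) - 4*z*cos(x*z) + 5*exp(y + z), -5*x*z + y*z - 5*z*exp(y*z) - 5*exp(y + z) - 4*exp(-y))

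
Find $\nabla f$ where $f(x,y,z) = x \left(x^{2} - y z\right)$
(3*x**2 - y*z, -x*z, -x*y)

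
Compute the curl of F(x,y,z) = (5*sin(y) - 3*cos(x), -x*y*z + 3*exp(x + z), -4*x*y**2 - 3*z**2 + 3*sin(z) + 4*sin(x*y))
(-7*x*y + 4*x*cos(x*y) - 3*exp(x + z), 4*y*(y - cos(x*y)), -y*z + 3*exp(x + z) - 5*cos(y))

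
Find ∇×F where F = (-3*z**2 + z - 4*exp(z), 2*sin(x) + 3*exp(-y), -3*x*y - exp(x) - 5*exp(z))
(-3*x, 3*y - 6*z + exp(x) - 4*exp(z) + 1, 2*cos(x))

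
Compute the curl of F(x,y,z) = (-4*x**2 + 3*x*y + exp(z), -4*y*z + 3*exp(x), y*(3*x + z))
(3*x + 4*y + z, -3*y + exp(z), -3*x + 3*exp(x))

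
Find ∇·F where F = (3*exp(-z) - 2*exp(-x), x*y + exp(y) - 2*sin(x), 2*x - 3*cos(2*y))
x + exp(y) + 2*exp(-x)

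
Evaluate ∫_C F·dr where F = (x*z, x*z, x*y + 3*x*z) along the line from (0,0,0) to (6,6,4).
240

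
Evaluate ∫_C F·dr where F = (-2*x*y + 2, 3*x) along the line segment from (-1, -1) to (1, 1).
8/3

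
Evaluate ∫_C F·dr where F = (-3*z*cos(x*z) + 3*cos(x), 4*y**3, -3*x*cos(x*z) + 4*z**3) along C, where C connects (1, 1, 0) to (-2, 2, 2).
-3*sin(2) - 3*sin(1) + 3*sin(4) + 31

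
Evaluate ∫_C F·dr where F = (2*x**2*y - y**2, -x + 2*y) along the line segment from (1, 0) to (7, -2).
-320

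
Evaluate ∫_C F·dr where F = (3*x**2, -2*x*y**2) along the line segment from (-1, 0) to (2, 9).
-1197/2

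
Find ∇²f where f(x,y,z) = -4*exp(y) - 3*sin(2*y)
-4*exp(y) + 12*sin(2*y)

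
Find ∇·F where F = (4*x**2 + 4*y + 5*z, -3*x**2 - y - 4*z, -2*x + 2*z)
8*x + 1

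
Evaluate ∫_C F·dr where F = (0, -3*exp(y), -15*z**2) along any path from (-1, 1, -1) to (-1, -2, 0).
-5 - 3*exp(-2) + 3*E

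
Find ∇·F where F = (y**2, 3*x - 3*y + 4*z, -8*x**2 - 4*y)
-3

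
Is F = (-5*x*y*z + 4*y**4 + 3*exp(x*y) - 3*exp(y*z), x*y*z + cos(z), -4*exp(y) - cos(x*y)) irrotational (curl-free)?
No, ∇×F = (-x*y + x*sin(x*y) - 4*exp(y) + sin(z), -y*(5*x + 3*exp(y*z) + sin(x*y)), 5*x*z - 3*x*exp(x*y) - 16*y**3 + y*z + 3*z*exp(y*z))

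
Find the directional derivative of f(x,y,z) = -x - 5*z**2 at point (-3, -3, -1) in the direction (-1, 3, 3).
31*sqrt(19)/19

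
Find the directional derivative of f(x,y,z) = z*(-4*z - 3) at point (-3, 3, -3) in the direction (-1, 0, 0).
0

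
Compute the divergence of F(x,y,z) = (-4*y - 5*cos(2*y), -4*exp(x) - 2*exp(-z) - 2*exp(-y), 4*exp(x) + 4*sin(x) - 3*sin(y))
2*exp(-y)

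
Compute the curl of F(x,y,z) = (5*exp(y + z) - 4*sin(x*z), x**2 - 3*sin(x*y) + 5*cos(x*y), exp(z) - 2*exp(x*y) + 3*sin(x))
(-2*x*exp(x*y), -4*x*cos(x*z) + 2*y*exp(x*y) + 5*exp(y + z) - 3*cos(x), 2*x - 5*y*sin(x*y) - 3*y*cos(x*y) - 5*exp(y + z))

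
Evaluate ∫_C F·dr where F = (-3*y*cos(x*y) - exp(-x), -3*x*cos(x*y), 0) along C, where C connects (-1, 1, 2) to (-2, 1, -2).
-E - 3*sin(1) + 3*sin(2) + exp(2)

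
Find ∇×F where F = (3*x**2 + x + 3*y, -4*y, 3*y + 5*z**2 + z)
(3, 0, -3)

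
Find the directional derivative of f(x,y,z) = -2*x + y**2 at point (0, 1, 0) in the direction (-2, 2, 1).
8/3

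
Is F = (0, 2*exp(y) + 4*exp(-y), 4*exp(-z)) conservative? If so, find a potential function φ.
Yes, F is conservative. φ = 2*exp(y) - 4*exp(-z) - 4*exp(-y)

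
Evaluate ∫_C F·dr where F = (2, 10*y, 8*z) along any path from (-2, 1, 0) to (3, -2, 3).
61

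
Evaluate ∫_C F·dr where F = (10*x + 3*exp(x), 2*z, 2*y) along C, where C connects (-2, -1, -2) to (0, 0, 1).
-21 - 3*exp(-2)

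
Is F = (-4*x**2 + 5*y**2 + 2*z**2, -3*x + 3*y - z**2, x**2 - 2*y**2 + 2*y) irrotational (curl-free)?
No, ∇×F = (-4*y + 2*z + 2, -2*x + 4*z, -10*y - 3)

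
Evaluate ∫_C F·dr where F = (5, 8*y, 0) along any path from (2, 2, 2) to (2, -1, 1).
-12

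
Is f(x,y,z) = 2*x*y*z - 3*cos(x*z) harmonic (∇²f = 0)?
No, ∇²f = 3*(x**2 + z**2)*cos(x*z)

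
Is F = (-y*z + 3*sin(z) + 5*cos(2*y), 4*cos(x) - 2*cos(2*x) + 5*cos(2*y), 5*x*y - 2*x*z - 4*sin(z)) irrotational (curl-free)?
No, ∇×F = (5*x, -6*y + 2*z + 3*cos(z), z - 4*sin(x) + 4*sin(2*x) + 10*sin(2*y))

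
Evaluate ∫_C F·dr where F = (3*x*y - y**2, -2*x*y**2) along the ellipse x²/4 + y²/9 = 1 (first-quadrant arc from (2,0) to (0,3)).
-27*pi/4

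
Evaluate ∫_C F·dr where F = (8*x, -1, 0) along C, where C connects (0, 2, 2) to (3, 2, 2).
36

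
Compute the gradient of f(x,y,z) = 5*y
(0, 5, 0)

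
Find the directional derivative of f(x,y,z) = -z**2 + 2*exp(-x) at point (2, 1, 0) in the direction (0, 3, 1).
0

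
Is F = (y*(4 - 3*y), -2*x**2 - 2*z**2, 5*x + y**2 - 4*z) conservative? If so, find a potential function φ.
No, ∇×F = (2*y + 4*z, -5, -4*x + 6*y - 4) ≠ 0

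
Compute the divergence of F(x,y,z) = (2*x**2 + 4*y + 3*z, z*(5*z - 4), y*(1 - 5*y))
4*x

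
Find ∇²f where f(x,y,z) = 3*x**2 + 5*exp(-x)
6 + 5*exp(-x)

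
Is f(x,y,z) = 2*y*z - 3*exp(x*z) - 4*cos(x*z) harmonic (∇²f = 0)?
No, ∇²f = (x**2 + z**2)*(-3*exp(x*z) + 4*cos(x*z))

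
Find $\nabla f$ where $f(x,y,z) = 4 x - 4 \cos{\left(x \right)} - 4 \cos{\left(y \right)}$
(4*sin(x) + 4, 4*sin(y), 0)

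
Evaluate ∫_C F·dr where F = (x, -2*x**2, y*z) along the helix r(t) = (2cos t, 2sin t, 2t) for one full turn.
-16*pi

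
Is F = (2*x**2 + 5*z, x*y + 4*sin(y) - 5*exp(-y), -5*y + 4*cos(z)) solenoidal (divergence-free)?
No, ∇·F = 5*x - 4*sin(z) + 4*cos(y) + 5*exp(-y)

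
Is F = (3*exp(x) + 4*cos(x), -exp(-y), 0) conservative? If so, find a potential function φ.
Yes, F is conservative. φ = 3*exp(x) + 4*sin(x) + exp(-y)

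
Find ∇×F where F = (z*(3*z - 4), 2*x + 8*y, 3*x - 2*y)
(-2, 6*z - 7, 2)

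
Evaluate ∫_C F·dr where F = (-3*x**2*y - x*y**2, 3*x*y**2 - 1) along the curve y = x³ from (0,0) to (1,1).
-29/40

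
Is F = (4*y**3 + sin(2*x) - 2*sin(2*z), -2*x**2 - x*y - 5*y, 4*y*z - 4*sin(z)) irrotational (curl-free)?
No, ∇×F = (4*z, -4*cos(2*z), -4*x - 12*y**2 - y)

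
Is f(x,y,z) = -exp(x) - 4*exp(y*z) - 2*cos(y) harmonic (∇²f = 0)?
No, ∇²f = -4*y**2*exp(y*z) - 4*z**2*exp(y*z) - exp(x) + 2*cos(y)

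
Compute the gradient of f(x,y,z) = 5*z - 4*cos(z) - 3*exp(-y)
(0, 3*exp(-y), 4*sin(z) + 5)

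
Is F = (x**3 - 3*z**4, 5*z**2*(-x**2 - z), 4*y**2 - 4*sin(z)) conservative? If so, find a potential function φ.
No, ∇×F = (10*x**2*z + 8*y + 15*z**2, -12*z**3, -10*x*z**2) ≠ 0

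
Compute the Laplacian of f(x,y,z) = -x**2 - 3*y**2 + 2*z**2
-4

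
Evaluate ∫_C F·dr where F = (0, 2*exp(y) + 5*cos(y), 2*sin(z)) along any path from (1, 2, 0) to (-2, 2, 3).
2 - 2*cos(3)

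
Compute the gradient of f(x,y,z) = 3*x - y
(3, -1, 0)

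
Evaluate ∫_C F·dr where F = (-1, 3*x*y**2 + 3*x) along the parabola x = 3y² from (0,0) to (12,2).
348/5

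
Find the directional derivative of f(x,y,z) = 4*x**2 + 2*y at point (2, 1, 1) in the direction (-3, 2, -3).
-2*sqrt(22)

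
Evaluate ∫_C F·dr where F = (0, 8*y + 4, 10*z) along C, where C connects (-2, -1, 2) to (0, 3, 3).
73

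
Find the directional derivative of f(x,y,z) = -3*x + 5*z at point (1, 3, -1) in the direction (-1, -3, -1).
-2*sqrt(11)/11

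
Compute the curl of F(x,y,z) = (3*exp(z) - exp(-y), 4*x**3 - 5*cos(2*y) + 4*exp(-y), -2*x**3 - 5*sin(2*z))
(0, 6*x**2 + 3*exp(z), 12*x**2 - exp(-y))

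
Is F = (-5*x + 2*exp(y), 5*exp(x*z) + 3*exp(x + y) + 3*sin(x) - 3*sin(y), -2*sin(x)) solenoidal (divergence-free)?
No, ∇·F = 3*exp(x + y) - 3*cos(y) - 5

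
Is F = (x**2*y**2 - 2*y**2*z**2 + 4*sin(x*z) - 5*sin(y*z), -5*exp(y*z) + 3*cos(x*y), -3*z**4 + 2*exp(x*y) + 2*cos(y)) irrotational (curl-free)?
No, ∇×F = (2*x*exp(x*y) + 5*y*exp(y*z) - 2*sin(y), 4*x*cos(x*z) - 4*y**2*z - 2*y*exp(x*y) - 5*y*cos(y*z), -2*x**2*y + 4*y*z**2 - 3*y*sin(x*y) + 5*z*cos(y*z))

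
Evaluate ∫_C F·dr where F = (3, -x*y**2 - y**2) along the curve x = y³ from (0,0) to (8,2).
32/3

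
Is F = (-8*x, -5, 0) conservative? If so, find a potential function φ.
Yes, F is conservative. φ = -4*x**2 - 5*y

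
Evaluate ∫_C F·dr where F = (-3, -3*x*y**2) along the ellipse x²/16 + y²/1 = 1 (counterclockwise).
-3*pi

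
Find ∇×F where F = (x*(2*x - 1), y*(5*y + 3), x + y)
(1, -1, 0)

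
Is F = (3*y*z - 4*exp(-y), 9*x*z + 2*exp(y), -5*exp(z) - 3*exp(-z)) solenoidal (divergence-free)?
No, ∇·F = 2*exp(y) - 5*exp(z) + 3*exp(-z)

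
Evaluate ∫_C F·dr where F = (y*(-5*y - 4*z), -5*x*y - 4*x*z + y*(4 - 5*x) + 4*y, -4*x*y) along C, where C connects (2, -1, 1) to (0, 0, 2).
-2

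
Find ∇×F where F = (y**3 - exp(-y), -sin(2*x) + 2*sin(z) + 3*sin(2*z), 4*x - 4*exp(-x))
(-2*cos(z) - 6*cos(2*z), -4 - 4*exp(-x), -3*y**2 - 2*cos(2*x) - exp(-y))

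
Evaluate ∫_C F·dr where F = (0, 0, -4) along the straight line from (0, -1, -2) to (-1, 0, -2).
0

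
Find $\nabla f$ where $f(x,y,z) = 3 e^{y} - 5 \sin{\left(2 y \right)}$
(0, 3*exp(y) - 10*cos(2*y), 0)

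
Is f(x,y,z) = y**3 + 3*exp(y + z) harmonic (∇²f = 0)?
No, ∇²f = 6*y + 6*exp(y + z)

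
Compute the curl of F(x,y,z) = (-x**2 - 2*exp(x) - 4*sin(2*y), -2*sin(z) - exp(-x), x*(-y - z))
(-x + 2*cos(z), y + z, 8*cos(2*y) + exp(-x))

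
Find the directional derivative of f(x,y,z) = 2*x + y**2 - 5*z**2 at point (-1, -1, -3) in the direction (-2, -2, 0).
0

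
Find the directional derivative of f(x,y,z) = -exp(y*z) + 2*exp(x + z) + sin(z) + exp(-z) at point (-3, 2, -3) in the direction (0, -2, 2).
sqrt(2)*(-exp(9) + exp(6)*cos(3) - 3)*exp(-6)/2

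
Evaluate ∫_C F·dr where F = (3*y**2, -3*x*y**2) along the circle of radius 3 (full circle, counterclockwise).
-243*pi/4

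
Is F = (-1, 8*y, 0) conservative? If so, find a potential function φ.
Yes, F is conservative. φ = -x + 4*y**2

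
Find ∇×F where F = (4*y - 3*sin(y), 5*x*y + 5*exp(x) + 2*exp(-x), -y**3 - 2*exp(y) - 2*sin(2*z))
(-3*y**2 - 2*exp(y), 0, 5*y + 5*exp(x) + 3*cos(y) - 4 - 2*exp(-x))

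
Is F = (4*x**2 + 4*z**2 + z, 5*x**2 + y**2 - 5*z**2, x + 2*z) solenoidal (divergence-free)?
No, ∇·F = 8*x + 2*y + 2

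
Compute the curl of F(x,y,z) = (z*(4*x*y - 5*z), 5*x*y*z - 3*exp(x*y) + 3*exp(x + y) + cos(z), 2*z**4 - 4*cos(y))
(-5*x*y + 4*sin(y) + sin(z), 4*x*y - 10*z, -4*x*z + 5*y*z - 3*y*exp(x*y) + 3*exp(x + y))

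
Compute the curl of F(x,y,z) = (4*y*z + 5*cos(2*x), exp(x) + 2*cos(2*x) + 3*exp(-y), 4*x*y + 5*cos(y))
(4*x - 5*sin(y), 0, -4*z + exp(x) - 4*sin(2*x))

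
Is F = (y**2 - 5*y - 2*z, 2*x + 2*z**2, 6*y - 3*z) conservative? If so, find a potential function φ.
No, ∇×F = (6 - 4*z, -2, 7 - 2*y) ≠ 0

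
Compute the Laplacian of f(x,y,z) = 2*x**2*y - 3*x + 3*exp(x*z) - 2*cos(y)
3*x**2*exp(x*z) + 4*y + 3*z**2*exp(x*z) + 2*cos(y)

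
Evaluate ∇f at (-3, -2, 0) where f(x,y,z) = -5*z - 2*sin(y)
(0, -2*cos(2), -5)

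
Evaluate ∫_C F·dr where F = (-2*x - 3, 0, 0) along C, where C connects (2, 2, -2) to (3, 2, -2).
-8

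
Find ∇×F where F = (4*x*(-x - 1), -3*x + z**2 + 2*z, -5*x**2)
(-2*z - 2, 10*x, -3)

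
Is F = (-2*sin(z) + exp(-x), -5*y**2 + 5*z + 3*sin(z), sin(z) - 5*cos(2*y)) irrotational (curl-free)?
No, ∇×F = (10*sin(2*y) - 3*cos(z) - 5, -2*cos(z), 0)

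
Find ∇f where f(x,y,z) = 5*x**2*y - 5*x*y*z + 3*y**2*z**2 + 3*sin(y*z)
(5*y*(2*x - z), 5*x**2 - 5*x*z + 6*y*z**2 + 3*z*cos(y*z), y*(-5*x + 6*y*z + 3*cos(y*z)))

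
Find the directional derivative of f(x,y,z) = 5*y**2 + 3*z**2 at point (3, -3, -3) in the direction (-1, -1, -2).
11*sqrt(6)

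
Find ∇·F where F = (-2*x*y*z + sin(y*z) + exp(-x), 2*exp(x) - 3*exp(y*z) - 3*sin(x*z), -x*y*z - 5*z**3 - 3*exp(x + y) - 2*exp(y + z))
-x*y - 2*y*z - 15*z**2 - 3*z*exp(y*z) - 2*exp(y + z) - exp(-x)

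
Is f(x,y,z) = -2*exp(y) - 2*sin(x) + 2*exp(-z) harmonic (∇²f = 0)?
No, ∇²f = -2*exp(y) + 2*sin(x) + 2*exp(-z)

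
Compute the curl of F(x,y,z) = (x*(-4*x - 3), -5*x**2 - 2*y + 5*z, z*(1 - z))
(-5, 0, -10*x)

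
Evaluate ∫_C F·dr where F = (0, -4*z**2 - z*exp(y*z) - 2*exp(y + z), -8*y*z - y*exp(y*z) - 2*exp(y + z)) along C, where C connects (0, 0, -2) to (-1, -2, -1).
-exp(2) - 2*exp(-3) + 2*exp(-2) + 9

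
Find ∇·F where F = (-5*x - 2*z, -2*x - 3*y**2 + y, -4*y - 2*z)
-6*y - 6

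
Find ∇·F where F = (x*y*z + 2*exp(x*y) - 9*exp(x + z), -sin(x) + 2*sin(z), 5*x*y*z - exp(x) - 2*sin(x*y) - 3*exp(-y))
5*x*y + y*z + 2*y*exp(x*y) - 9*exp(x + z)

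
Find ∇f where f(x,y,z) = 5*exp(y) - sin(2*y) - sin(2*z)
(0, 5*exp(y) - 2*cos(2*y), -2*cos(2*z))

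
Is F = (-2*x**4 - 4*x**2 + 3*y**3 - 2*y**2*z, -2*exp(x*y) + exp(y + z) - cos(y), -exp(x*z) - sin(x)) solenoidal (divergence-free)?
No, ∇·F = -8*x**3 - 2*x*exp(x*y) - x*exp(x*z) - 8*x + exp(y + z) + sin(y)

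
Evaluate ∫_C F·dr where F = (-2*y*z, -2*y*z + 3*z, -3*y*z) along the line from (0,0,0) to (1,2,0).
0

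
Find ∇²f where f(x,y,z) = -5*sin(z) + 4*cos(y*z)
-4*y**2*cos(y*z) - 4*z**2*cos(y*z) + 5*sin(z)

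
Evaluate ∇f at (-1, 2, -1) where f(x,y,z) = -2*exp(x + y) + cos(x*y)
(-2*E + 2*sin(2), -2*E - sin(2), 0)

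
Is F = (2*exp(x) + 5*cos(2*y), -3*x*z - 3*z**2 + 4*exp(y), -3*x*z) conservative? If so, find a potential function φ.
No, ∇×F = (3*x + 6*z, 3*z, -3*z + 10*sin(2*y)) ≠ 0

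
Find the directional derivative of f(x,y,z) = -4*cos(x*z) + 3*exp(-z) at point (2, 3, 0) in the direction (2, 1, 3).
-9*sqrt(14)/14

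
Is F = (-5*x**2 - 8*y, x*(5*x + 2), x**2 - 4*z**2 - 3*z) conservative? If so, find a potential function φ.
No, ∇×F = (0, -2*x, 10*x + 10) ≠ 0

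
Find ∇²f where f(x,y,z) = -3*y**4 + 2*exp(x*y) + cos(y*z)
2*x**2*exp(x*y) + 2*y**2*exp(x*y) - y**2*cos(y*z) - 36*y**2 - z**2*cos(y*z)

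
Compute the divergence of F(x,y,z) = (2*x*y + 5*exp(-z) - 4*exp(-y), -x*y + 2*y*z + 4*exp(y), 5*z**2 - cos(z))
-x + 2*y + 12*z + 4*exp(y) + sin(z)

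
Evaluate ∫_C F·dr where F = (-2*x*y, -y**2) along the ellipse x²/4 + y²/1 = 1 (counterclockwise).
0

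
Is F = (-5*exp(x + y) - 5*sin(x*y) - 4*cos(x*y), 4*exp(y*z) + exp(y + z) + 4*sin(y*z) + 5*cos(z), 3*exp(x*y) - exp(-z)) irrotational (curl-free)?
No, ∇×F = (3*x*exp(x*y) - 4*y*exp(y*z) - 4*y*cos(y*z) - exp(y + z) + 5*sin(z), -3*y*exp(x*y), -4*x*sin(x*y) + 5*x*cos(x*y) + 5*exp(x + y))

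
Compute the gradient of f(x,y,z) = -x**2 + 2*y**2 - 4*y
(-2*x, 4*y - 4, 0)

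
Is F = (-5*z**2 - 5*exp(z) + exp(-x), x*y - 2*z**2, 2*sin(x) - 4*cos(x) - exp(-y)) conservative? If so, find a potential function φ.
No, ∇×F = (4*z + exp(-y), -10*z - 5*exp(z) - 4*sin(x) - 2*cos(x), y) ≠ 0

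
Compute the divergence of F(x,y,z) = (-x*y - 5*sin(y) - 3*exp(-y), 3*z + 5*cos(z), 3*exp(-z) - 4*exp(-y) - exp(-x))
-y - 3*exp(-z)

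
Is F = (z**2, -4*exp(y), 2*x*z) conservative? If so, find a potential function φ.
Yes, F is conservative. φ = x*z**2 - 4*exp(y)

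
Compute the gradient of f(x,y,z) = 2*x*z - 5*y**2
(2*z, -10*y, 2*x)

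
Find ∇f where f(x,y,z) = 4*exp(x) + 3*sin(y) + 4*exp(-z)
(4*exp(x), 3*cos(y), -4*exp(-z))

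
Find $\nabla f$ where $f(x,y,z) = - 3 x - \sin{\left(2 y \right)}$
(-3, -2*cos(2*y), 0)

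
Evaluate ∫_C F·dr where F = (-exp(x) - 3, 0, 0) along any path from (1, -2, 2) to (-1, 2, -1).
2*sinh(1) + 6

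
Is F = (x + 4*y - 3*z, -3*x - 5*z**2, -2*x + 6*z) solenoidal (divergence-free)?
No, ∇·F = 7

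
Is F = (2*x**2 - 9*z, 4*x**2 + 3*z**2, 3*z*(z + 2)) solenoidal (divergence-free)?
No, ∇·F = 4*x + 6*z + 6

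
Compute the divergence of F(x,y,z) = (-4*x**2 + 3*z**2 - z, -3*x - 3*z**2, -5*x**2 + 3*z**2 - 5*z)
-8*x + 6*z - 5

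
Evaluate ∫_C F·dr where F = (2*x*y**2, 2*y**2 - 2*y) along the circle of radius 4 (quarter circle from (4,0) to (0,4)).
-304/3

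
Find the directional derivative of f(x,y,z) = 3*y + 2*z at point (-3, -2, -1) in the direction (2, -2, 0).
-3*sqrt(2)/2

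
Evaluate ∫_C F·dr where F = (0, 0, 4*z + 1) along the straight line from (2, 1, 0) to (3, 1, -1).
1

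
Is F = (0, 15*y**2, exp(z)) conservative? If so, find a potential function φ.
Yes, F is conservative. φ = 5*y**3 + exp(z)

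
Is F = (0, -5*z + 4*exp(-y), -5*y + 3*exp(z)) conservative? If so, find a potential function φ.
Yes, F is conservative. φ = -5*y*z + 3*exp(z) - 4*exp(-y)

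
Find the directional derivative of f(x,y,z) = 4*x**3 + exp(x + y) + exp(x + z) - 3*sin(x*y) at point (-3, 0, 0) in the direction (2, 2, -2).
sqrt(3)*(2 + 117*exp(3))*exp(-3)/3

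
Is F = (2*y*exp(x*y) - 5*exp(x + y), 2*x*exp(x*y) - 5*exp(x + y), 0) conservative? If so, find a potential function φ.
Yes, F is conservative. φ = 2*exp(x*y) - 5*exp(x + y)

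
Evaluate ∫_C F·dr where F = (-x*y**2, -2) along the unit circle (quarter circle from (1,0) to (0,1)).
-7/4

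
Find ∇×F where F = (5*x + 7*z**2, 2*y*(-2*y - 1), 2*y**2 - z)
(4*y, 14*z, 0)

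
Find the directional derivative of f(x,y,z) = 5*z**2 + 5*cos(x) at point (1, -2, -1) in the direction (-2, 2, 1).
-10/3 + 10*sin(1)/3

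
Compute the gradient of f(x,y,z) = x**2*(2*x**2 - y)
(2*x*(4*x**2 - y), -x**2, 0)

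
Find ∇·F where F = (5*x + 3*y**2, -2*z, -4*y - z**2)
5 - 2*z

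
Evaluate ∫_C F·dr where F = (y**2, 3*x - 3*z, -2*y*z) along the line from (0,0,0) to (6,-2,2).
4/3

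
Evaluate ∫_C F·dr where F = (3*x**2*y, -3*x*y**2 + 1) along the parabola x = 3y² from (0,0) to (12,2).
101734/35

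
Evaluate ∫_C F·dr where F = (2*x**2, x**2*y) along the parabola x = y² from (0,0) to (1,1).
5/6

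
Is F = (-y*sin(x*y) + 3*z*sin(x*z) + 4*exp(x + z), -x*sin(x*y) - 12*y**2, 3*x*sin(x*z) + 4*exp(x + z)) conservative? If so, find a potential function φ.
Yes, F is conservative. φ = -4*y**3 + 4*exp(x + z) + cos(x*y) - 3*cos(x*z)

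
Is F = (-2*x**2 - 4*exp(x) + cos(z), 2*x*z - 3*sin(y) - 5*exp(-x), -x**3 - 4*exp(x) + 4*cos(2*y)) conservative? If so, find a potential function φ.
No, ∇×F = (-2*x - 8*sin(2*y), 3*x**2 + 4*exp(x) - sin(z), 2*z + 5*exp(-x)) ≠ 0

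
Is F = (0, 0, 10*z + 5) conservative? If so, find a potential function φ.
Yes, F is conservative. φ = 5*z*(z + 1)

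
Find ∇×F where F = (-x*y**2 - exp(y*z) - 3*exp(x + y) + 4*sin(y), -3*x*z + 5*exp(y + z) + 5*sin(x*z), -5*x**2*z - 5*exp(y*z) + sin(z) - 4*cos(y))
(-5*x*cos(x*z) + 3*x - 5*z*exp(y*z) - 5*exp(y + z) + 4*sin(y), 10*x*z - y*exp(y*z), 2*x*y + z*exp(y*z) + 5*z*cos(x*z) - 3*z + 3*exp(x + y) - 4*cos(y))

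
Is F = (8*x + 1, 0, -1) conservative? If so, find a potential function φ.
Yes, F is conservative. φ = 4*x**2 + x - z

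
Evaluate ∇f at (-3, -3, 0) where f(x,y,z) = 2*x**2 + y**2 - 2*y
(-12, -8, 0)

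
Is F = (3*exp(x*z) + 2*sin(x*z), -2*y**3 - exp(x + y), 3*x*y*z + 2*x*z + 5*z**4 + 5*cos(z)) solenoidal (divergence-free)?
No, ∇·F = 3*x*y + 2*x - 6*y**2 + 20*z**3 + 3*z*exp(x*z) + 2*z*cos(x*z) - exp(x + y) - 5*sin(z)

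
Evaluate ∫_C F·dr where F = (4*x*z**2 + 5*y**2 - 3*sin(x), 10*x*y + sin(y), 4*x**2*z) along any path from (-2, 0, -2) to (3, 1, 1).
3*cos(3) - cos(1) - 3*cos(2) + 2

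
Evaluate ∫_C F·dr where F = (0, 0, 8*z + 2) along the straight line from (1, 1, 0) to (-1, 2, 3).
42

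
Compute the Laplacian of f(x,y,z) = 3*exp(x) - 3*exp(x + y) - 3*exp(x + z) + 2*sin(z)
3*exp(x) - 6*exp(x + y) - 6*exp(x + z) - 2*sin(z)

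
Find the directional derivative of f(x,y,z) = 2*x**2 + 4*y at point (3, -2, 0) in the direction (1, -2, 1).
2*sqrt(6)/3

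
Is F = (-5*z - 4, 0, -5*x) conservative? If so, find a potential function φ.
Yes, F is conservative. φ = x*(-5*z - 4)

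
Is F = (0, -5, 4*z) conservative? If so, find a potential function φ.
Yes, F is conservative. φ = -5*y + 2*z**2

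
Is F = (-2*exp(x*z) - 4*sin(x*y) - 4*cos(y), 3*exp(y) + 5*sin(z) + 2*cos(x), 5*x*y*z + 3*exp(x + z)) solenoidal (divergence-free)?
No, ∇·F = 5*x*y - 4*y*cos(x*y) - 2*z*exp(x*z) + 3*exp(y) + 3*exp(x + z)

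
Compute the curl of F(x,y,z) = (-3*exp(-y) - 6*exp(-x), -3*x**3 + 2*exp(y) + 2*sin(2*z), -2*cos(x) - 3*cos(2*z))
(-4*cos(2*z), -2*sin(x), -9*x**2 - 3*exp(-y))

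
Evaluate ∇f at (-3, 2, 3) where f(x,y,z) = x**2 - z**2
(-6, 0, -6)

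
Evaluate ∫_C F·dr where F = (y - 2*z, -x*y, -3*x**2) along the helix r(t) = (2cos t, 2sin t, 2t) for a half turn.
-6*pi - 16/3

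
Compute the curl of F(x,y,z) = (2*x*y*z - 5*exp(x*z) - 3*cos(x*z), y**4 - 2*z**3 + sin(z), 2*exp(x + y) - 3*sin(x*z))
(6*z**2 + 2*exp(x + y) - cos(z), 2*x*y - 5*x*exp(x*z) + 3*x*sin(x*z) + 3*z*cos(x*z) - 2*exp(x + y), -2*x*z)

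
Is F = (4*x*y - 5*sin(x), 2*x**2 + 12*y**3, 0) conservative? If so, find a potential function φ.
Yes, F is conservative. φ = 2*x**2*y + 3*y**4 + 5*cos(x)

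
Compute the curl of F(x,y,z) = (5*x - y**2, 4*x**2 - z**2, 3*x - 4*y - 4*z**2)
(2*z - 4, -3, 8*x + 2*y)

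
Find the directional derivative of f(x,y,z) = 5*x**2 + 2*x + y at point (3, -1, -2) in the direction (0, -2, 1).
-2*sqrt(5)/5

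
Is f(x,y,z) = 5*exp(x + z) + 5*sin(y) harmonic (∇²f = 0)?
No, ∇²f = 10*exp(x + z) - 5*sin(y)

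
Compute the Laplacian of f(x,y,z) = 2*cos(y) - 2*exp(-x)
-2*cos(y) - 2*exp(-x)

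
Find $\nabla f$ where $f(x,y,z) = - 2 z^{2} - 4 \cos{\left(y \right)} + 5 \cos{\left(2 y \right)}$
(0, 4*sin(y) - 10*sin(2*y), -4*z)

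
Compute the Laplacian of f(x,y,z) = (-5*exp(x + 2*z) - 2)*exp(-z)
2*(-5*exp(x + 2*z) - 1)*exp(-z)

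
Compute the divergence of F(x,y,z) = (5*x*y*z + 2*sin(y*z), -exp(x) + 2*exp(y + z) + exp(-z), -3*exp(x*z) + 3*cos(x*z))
-3*x*exp(x*z) - 3*x*sin(x*z) + 5*y*z + 2*exp(y + z)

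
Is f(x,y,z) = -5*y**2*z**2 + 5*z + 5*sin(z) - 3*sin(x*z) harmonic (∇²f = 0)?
No, ∇²f = 3*x**2*sin(x*z) - 10*y**2 + 3*z**2*sin(x*z) - 10*z**2 - 5*sin(z)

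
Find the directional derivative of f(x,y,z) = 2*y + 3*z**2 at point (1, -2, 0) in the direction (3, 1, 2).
sqrt(14)/7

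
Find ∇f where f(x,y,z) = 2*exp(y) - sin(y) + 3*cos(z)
(0, 2*exp(y) - cos(y), -3*sin(z))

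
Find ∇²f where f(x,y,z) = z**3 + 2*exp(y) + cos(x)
6*z + 2*exp(y) - cos(x)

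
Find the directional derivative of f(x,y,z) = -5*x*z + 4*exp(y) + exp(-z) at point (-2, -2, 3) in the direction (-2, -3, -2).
2*sqrt(17)*(-6*E + 1 + 5*exp(3))*exp(-3)/17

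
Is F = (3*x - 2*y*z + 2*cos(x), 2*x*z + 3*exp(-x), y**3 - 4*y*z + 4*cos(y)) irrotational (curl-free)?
No, ∇×F = (-2*x + 3*y**2 - 4*z - 4*sin(y), -2*y, 4*z - 3*exp(-x))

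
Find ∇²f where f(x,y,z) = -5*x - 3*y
0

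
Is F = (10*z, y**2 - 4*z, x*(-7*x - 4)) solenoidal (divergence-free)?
No, ∇·F = 2*y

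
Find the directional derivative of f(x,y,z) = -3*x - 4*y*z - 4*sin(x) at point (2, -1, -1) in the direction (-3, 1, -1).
3*sqrt(11)*(4*cos(2) + 3)/11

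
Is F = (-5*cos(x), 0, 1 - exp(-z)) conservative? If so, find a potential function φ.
Yes, F is conservative. φ = z - 5*sin(x) + exp(-z)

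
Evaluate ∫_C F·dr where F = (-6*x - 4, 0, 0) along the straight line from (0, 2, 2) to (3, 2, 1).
-39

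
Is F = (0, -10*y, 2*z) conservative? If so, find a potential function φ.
Yes, F is conservative. φ = -5*y**2 + z**2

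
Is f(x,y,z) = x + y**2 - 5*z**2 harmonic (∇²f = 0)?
No, ∇²f = -8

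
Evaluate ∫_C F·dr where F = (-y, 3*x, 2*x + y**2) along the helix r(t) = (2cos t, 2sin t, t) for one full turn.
20*pi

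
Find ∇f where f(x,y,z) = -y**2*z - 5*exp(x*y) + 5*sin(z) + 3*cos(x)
(-5*y*exp(x*y) - 3*sin(x), -5*x*exp(x*y) - 2*y*z, -y**2 + 5*cos(z))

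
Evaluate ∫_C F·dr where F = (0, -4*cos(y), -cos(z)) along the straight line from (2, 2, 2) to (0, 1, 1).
-5*sin(1) + 5*sin(2)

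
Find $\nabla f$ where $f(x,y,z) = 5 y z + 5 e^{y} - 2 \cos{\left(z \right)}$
(0, 5*z + 5*exp(y), 5*y + 2*sin(z))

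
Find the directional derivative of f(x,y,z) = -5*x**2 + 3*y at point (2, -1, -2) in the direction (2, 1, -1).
-37*sqrt(6)/6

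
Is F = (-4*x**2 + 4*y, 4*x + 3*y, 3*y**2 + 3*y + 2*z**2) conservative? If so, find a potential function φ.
No, ∇×F = (6*y + 3, 0, 0) ≠ 0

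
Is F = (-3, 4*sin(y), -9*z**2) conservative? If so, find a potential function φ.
Yes, F is conservative. φ = -3*x - 3*z**3 - 4*cos(y)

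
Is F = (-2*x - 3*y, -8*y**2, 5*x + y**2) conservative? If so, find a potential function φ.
No, ∇×F = (2*y, -5, 3) ≠ 0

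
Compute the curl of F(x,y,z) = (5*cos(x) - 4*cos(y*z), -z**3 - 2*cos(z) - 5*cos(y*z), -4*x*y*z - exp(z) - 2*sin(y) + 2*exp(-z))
(-4*x*z - 5*y*sin(y*z) + 3*z**2 - 2*sin(z) - 2*cos(y), 4*y*(z + sin(y*z)), -4*z*sin(y*z))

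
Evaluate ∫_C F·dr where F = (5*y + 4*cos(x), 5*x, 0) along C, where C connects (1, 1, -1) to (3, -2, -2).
-35 - 4*sin(1) + 4*sin(3)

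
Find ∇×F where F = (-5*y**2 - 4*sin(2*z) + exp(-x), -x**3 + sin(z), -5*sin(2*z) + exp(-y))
(-cos(z) - exp(-y), -8*cos(2*z), -3*x**2 + 10*y)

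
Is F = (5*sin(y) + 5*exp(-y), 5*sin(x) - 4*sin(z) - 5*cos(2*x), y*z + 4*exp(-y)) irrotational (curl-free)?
No, ∇×F = (z + 4*cos(z) - 4*exp(-y), 0, 10*sin(2*x) + 5*cos(x) - 5*cos(y) + 5*exp(-y))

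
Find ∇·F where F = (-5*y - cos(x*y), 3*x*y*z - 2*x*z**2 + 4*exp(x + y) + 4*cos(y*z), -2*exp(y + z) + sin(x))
3*x*z + y*sin(x*y) - 4*z*sin(y*z) + 4*exp(x + y) - 2*exp(y + z)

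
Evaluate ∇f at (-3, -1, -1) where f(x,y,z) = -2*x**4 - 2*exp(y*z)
(216, 2*E, 2*E)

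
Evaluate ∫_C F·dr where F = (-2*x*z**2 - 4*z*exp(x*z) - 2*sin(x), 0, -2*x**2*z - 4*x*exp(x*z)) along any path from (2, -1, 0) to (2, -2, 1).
-4*exp(2)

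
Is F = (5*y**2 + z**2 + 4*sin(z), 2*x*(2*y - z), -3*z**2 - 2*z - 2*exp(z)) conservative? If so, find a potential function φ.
No, ∇×F = (2*x, 2*z + 4*cos(z), -6*y - 2*z) ≠ 0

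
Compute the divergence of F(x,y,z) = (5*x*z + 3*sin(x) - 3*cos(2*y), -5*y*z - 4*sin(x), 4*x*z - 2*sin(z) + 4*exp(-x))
4*x + 3*cos(x) - 2*cos(z)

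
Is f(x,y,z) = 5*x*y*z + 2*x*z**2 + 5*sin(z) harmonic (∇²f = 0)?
No, ∇²f = 4*x - 5*sin(z)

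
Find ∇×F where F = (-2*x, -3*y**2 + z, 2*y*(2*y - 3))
(8*y - 7, 0, 0)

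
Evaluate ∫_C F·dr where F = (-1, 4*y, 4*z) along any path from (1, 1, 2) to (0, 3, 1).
11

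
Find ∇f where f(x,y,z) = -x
(-1, 0, 0)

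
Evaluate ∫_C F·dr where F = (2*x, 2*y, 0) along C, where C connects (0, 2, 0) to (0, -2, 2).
0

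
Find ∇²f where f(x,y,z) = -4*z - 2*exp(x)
-2*exp(x)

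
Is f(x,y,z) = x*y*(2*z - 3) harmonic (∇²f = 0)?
Yes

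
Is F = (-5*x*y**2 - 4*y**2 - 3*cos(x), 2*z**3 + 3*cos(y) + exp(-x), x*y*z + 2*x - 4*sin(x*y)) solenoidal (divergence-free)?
No, ∇·F = x*y - 5*y**2 + 3*sin(x) - 3*sin(y)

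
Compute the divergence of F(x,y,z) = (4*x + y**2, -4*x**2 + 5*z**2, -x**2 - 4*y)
4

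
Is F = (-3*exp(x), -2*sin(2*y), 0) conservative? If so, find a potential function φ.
Yes, F is conservative. φ = -3*exp(x) + cos(2*y)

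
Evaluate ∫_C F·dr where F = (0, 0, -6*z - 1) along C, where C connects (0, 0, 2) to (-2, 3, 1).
10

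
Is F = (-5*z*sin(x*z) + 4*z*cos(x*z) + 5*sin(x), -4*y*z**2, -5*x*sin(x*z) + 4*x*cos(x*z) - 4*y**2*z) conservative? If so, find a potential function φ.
Yes, F is conservative. φ = -2*y**2*z**2 + 4*sin(x*z) - 5*cos(x) + 5*cos(x*z)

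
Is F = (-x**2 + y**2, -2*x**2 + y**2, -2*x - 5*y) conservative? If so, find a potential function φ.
No, ∇×F = (-5, 2, -4*x - 2*y) ≠ 0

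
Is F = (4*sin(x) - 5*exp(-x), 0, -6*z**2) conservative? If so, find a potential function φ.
Yes, F is conservative. φ = -2*z**3 - 4*cos(x) + 5*exp(-x)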